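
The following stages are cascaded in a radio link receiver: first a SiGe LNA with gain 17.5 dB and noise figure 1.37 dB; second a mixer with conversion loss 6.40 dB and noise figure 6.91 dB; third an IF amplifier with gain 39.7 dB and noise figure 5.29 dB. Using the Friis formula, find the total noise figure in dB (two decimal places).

2.11 dB

Convert to linear (a loss of L dB is a gain of −L dB): F_i = 10^(NF_i/10), G_i = 10^(G_i,dB/10)
  Stage 1: F_1 = 10^(1.37/10) = 1.371, G_1 = 10^(17.5/10) = 56.23
  Stage 2: F_2 = 10^(6.91/10) = 4.909, G_2 = 10^(−6.40/10) = 0.2291
  Stage 3: F_3 = 10^(5.29/10) = 3.381, G_3 = 10^(39.7/10) = 9333
Friis cascade:
  F = 1.371 + (4.909 − 1)/56.23 + (3.381 − 1)/12.88 = 1.625
NF = 10 log₁₀(1.625) = 2.11 dB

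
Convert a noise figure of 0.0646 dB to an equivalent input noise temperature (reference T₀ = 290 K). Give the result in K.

4.35 K

F = 10^(0.0646/10) = 1.01499
T_e = (F − 1)·T₀ = (1.01499 − 1) × 290 = 4.35 K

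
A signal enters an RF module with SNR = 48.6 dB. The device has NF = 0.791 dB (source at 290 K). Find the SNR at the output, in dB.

By definition F = SNR_in/SNR_out, so in dB: SNR_out = SNR_in − NF
SNR_out = 48.6 − 0.791 = 47.809 dB

47.809 dB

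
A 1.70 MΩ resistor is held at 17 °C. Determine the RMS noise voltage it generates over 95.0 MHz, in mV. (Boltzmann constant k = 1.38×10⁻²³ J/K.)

T = 17 °C + 273.15 = 290.15 K
V_n = √(4kTRB)
4kTRB = 4 × 1.38×10⁻²³ × 290.15 × 1.70×10⁶ × 9.50×10⁷ = 2.59×10⁻⁶ V²
V_n = √(2.59×10⁻⁶) = 1.61×10⁻³ V = 1.61 mV

1.61 mV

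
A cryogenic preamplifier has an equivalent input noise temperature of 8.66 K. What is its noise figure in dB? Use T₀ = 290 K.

0.128 dB

F = 1 + T_e/T₀ = 1 + 8.66/290 = 1.02986
NF = 10 log₁₀(1.02986) = 0.128 dB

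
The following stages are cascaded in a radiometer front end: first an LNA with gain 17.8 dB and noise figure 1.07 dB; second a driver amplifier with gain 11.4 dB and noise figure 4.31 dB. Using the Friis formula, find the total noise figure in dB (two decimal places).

Convert to linear (a loss of L dB is a gain of −L dB): F_i = 10^(NF_i/10), G_i = 10^(G_i,dB/10)
  Stage 1: F_1 = 10^(1.07/10) = 1.279, G_1 = 10^(17.8/10) = 60.26
  Stage 2: F_2 = 10^(4.31/10) = 2.698, G_2 = 10^(11.4/10) = 13.80
Friis cascade:
  F = 1.279 + (2.698 − 1)/60.26 = 1.308
NF = 10 log₁₀(1.308) = 1.16 dB

1.16 dB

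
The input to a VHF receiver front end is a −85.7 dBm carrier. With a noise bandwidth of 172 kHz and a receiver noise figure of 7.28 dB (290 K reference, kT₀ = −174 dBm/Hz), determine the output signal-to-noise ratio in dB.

28.7 dB

Noise floor: N = −174 + 10 log₁₀(B) + NF
10 log₁₀(1.72×10⁵) = 52.36 dB
N = −174 + 52.36 + 7.28 = −114.36 dBm
SNR = P_sig − N = −85.7 − (−114.36) = 28.66 dB → 28.7 dB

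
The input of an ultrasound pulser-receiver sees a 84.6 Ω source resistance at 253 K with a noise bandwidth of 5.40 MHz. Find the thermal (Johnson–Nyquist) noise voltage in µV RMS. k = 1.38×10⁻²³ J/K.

2.53 µV

V_n = √(4kTRB)
4kTRB = 4 × 1.38×10⁻²³ × 253 × 8.46×10¹ × 5.40×10⁶ = 6.38×10⁻¹² V²
V_n = √(6.38×10⁻¹²) = 2.53×10⁻⁶ V = 2.53 µV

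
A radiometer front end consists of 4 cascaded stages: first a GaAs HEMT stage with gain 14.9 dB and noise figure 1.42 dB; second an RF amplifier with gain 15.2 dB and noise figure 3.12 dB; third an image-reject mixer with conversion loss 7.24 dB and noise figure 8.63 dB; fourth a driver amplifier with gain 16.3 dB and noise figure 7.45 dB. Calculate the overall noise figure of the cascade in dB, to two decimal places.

Convert to linear (a loss of L dB is a gain of −L dB): F_i = 10^(NF_i/10), G_i = 10^(G_i,dB/10)
  Stage 1: F_1 = 10^(1.42/10) = 1.387, G_1 = 10^(14.9/10) = 30.90
  Stage 2: F_2 = 10^(3.12/10) = 2.051, G_2 = 10^(15.2/10) = 33.11
  Stage 3: F_3 = 10^(8.63/10) = 7.295, G_3 = 10^(−7.24/10) = 0.1888
  Stage 4: F_4 = 10^(7.45/10) = 5.559, G_4 = 10^(16.3/10) = 42.66
Friis cascade:
  F = 1.387 + (2.051 − 1)/30.90 + (7.295 − 1)/1023 + (5.559 − 1)/193.2 = 1.451
NF = 10 log₁₀(1.451) = 1.62 dB

1.62 dB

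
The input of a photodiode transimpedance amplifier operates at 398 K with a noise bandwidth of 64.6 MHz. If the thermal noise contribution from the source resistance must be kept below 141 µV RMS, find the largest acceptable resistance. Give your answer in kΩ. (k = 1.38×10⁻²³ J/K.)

14.0 kΩ

Johnson–Nyquist: V_n = √(4kTRB) ⇒ R = V_n² / (4kTB)
4kTB = 4 × 1.38×10⁻²³ × 398 × 6.46×10⁷ = 1.42×10⁻¹²
R = (1.41×10⁻⁴)² / 1.42×10⁻¹² = 1.40×10⁴ Ω = 14.0 kΩ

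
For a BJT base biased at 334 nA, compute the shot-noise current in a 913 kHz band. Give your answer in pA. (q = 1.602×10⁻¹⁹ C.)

I_n = √(2qI·B)
2qI·B = 2 × 1.602×10⁻¹⁹ × 3.34×10⁻⁷ × 9.13×10⁵ = 9.77×10⁻²⁰ A²
I_n = √(9.77×10⁻²⁰) = 3.13×10⁻¹⁰ A = 313 pA

313 pA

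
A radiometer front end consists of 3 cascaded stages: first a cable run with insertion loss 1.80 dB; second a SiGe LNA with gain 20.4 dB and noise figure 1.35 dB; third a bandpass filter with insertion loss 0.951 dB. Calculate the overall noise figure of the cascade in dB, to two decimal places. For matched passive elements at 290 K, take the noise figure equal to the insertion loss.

Convert to linear (a loss of L dB is a gain of −L dB): F_i = 10^(NF_i/10), G_i = 10^(G_i,dB/10)
  Stage 1: F_1 = 10^(1.80/10) = 1.514, G_1 = 10^(−1.80/10) = 0.6607
  Stage 2: F_2 = 10^(1.35/10) = 1.365, G_2 = 10^(20.4/10) = 109.6
  Stage 3: F_3 = 10^(0.951/10) = 1.245, G_3 = 10^(−0.951/10) = 0.8033
Friis cascade:
  F = 1.514 + (1.365 − 1)/0.6607 + (1.245 − 1)/72.44 = 2.069
NF = 10 log₁₀(2.069) = 3.16 dB

3.16 dB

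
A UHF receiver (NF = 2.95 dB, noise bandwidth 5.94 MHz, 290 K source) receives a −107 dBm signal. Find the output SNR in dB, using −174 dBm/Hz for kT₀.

−3.7 dB

Noise floor: N = −174 + 10 log₁₀(B) + NF
10 log₁₀(5.94×10⁶) = 67.74 dB
N = −174 + 67.74 + 2.95 = −103.31 dBm
SNR = P_sig − N = −107 − (−103.31) = −3.69 dB → −3.7 dB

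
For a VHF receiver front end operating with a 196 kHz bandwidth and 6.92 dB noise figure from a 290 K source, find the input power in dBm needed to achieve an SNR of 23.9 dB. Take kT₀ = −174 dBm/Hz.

Sensitivity = −174 + 10 log₁₀(B) + NF + SNR_min
= −174 + 52.92 + 6.92 + 23.9
= −90.26 dBm → −90.3 dBm

−90.3 dBm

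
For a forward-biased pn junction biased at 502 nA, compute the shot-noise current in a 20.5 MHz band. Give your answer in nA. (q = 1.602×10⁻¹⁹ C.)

1.82 nA

I_n = √(2qI·B)
2qI·B = 2 × 1.602×10⁻¹⁹ × 5.02×10⁻⁷ × 2.05×10⁷ = 3.30×10⁻¹⁸ A²
I_n = √(3.30×10⁻¹⁸) = 1.82×10⁻⁹ A = 1.82 nA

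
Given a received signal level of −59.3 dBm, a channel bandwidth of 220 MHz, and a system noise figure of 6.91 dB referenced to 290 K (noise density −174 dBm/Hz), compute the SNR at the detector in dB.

24.4 dB

Noise floor: N = −174 + 10 log₁₀(B) + NF
10 log₁₀(2.20×10⁸) = 83.42 dB
N = −174 + 83.42 + 6.91 = −83.67 dBm
SNR = P_sig − N = −59.3 − (−83.67) = 24.37 dB → 24.4 dB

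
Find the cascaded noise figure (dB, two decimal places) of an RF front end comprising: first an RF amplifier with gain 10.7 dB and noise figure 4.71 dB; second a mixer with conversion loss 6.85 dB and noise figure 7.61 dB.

5.27 dB

Convert to linear (a loss of L dB is a gain of −L dB): F_i = 10^(NF_i/10), G_i = 10^(G_i,dB/10)
  Stage 1: F_1 = 10^(4.71/10) = 2.958, G_1 = 10^(10.7/10) = 11.75
  Stage 2: F_2 = 10^(7.61/10) = 5.768, G_2 = 10^(−6.85/10) = 0.2065
Friis cascade:
  F = 2.958 + (5.768 − 1)/11.75 = 3.364
NF = 10 log₁₀(3.364) = 5.27 dB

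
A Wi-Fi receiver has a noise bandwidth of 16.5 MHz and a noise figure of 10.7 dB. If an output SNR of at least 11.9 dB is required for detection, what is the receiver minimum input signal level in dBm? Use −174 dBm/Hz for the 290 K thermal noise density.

Sensitivity = −174 + 10 log₁₀(B) + NF + SNR_min
= −174 + 72.17 + 10.7 + 11.9
= −79.23 dBm → −79.2 dBm

−79.2 dBm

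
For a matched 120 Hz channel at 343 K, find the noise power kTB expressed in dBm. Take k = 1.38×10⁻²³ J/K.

−152.5 dBm

P_n = kTB = 1.38×10⁻²³ × 343 × 1.20×10² = 5.68×10⁻¹⁹ W
In dBm: 10 log₁₀(5.68×10⁻¹⁹ / 10⁻³) = −152.5 dBm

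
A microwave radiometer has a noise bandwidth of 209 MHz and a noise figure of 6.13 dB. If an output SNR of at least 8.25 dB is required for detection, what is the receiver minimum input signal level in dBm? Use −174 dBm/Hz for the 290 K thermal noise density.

Sensitivity = −174 + 10 log₁₀(B) + NF + SNR_min
= −174 + 83.2 + 6.13 + 8.25
= −76.42 dBm → −76.4 dBm

−76.4 dBm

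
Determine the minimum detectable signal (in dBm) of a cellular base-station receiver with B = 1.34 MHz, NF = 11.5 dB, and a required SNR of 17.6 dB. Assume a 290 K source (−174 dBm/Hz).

Sensitivity = −174 + 10 log₁₀(B) + NF + SNR_min
= −174 + 61.27 + 11.5 + 17.6
= −83.63 dBm → −83.6 dBm

−83.6 dBm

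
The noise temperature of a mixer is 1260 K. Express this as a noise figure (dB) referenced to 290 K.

F = 1 + T_e/T₀ = 1 + 1260/290 = 5.34483
NF = 10 log₁₀(5.34483) = 7.28 dB

7.28 dB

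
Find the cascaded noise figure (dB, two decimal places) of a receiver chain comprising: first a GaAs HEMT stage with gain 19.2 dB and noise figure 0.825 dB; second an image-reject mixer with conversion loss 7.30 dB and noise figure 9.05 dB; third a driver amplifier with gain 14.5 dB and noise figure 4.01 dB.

Convert to linear (a loss of L dB is a gain of −L dB): F_i = 10^(NF_i/10), G_i = 10^(G_i,dB/10)
  Stage 1: F_1 = 10^(0.825/10) = 1.209, G_1 = 10^(19.2/10) = 83.18
  Stage 2: F_2 = 10^(9.05/10) = 8.035, G_2 = 10^(−7.30/10) = 0.1862
  Stage 3: F_3 = 10^(4.01/10) = 2.518, G_3 = 10^(14.5/10) = 28.18
Friis cascade:
  F = 1.209 + (8.035 − 1)/83.18 + (2.518 − 1)/15.49 = 1.392
NF = 10 log₁₀(1.392) = 1.44 dB

1.44 dB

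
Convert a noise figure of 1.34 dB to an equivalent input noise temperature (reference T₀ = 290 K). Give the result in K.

105 K

F = 10^(1.34/10) = 1.36144
T_e = (F − 1)·T₀ = (1.36144 − 1) × 290 = 105 K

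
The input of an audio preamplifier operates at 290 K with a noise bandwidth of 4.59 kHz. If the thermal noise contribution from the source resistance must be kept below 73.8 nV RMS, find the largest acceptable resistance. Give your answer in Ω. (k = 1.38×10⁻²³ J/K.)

Johnson–Nyquist: V_n = √(4kTRB) ⇒ R = V_n² / (4kTB)
4kTB = 4 × 1.38×10⁻²³ × 290 × 4.59×10³ = 7.35×10⁻¹⁷
R = (7.38×10⁻⁸)² / 7.35×10⁻¹⁷ = 7.41×10¹ Ω = 74.1 Ω

74.1 Ω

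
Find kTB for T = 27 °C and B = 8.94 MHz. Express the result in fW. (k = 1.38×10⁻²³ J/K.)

T = 27 °C + 273.15 = 300.15 K
P_n = kTB = 1.38×10⁻²³ × 300.15 × 8.94×10⁶ = 3.70×10⁻¹⁴ W = 37.0 fW

37.0 fW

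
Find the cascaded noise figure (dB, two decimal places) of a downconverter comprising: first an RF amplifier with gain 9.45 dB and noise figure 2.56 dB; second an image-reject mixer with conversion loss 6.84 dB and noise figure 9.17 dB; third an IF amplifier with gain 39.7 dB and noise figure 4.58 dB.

Convert to linear (a loss of L dB is a gain of −L dB): F_i = 10^(NF_i/10), G_i = 10^(G_i,dB/10)
  Stage 1: F_1 = 10^(2.56/10) = 1.803, G_1 = 10^(9.45/10) = 8.810
  Stage 2: F_2 = 10^(9.17/10) = 8.260, G_2 = 10^(−6.84/10) = 0.2070
  Stage 3: F_3 = 10^(4.58/10) = 2.871, G_3 = 10^(39.7/10) = 9333
Friis cascade:
  F = 1.803 + (8.260 − 1)/8.810 + (2.871 − 1)/1.824 = 3.653
NF = 10 log₁₀(3.653) = 5.63 dB

5.63 dB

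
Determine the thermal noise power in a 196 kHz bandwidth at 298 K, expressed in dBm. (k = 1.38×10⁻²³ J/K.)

P_n = kTB = 1.38×10⁻²³ × 298 × 1.96×10⁵ = 8.06×10⁻¹⁶ W
In dBm: 10 log₁₀(8.06×10⁻¹⁶ / 10⁻³) = −120.9 dBm

−120.9 dBm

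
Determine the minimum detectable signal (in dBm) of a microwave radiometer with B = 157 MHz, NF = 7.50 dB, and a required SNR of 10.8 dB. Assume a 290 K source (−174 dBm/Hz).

−73.7 dBm

Sensitivity = −174 + 10 log₁₀(B) + NF + SNR_min
= −174 + 81.96 + 7.50 + 10.8
= −73.74 dBm → −73.7 dBm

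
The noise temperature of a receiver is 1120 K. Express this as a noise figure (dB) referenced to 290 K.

6.87 dB

F = 1 + T_e/T₀ = 1 + 1120/290 = 4.86207
NF = 10 log₁₀(4.86207) = 6.87 dB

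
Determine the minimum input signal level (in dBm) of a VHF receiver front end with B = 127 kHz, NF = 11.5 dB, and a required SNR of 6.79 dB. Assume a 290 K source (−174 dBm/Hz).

−104.7 dBm

Sensitivity = −174 + 10 log₁₀(B) + NF + SNR_min
= −174 + 51.04 + 11.5 + 6.79
= −104.67 dBm → −104.7 dBm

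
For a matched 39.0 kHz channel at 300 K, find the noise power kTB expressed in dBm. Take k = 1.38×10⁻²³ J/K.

−127.9 dBm

P_n = kTB = 1.38×10⁻²³ × 300 × 3.90×10⁴ = 1.61×10⁻¹⁶ W
In dBm: 10 log₁₀(1.61×10⁻¹⁶ / 10⁻³) = −127.9 dBm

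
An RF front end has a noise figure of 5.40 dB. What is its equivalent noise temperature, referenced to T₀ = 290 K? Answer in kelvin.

716 K

F = 10^(5.40/10) = 3.46737
T_e = (F − 1)·T₀ = (3.46737 − 1) × 290 = 716 K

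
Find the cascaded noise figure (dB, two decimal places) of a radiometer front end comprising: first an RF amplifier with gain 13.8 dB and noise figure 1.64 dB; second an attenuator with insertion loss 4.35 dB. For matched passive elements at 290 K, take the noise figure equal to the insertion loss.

1.85 dB

Convert to linear (a loss of L dB is a gain of −L dB): F_i = 10^(NF_i/10), G_i = 10^(G_i,dB/10)
  Stage 1: F_1 = 10^(1.64/10) = 1.459, G_1 = 10^(13.8/10) = 23.99
  Stage 2: F_2 = 10^(4.35/10) = 2.723, G_2 = 10^(−4.35/10) = 0.3673
Friis cascade:
  F = 1.459 + (2.723 − 1)/23.99 = 1.531
NF = 10 log₁₀(1.531) = 1.85 dB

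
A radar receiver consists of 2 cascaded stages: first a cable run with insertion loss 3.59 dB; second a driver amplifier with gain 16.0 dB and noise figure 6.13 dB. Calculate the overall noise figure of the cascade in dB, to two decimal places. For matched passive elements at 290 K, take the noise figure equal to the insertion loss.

Convert to linear (a loss of L dB is a gain of −L dB): F_i = 10^(NF_i/10), G_i = 10^(G_i,dB/10)
  Stage 1: F_1 = 10^(3.59/10) = 2.286, G_1 = 10^(−3.59/10) = 0.4375
  Stage 2: F_2 = 10^(6.13/10) = 4.102, G_2 = 10^(16.0/10) = 39.81
Friis cascade:
  F = 2.286 + (4.102 − 1)/0.4375 = 9.376
NF = 10 log₁₀(9.376) = 9.72 dB

9.72 dB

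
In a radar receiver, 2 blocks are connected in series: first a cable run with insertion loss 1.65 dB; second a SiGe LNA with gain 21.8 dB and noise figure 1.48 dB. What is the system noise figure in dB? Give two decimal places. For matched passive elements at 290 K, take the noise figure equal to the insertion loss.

Convert to linear (a loss of L dB is a gain of −L dB): F_i = 10^(NF_i/10), G_i = 10^(G_i,dB/10)
  Stage 1: F_1 = 10^(1.65/10) = 1.462, G_1 = 10^(−1.65/10) = 0.6839
  Stage 2: F_2 = 10^(1.48/10) = 1.406, G_2 = 10^(21.8/10) = 151.4
Friis cascade:
  F = 1.462 + (1.406 − 1)/0.6839 = 2.056
NF = 10 log₁₀(2.056) = 3.13 dB

3.13 dB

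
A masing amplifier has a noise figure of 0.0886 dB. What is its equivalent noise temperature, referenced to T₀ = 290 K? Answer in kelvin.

F = 10^(0.0886/10) = 1.02061
T_e = (F − 1)·T₀ = (1.02061 − 1) × 290 = 5.98 K

5.98 K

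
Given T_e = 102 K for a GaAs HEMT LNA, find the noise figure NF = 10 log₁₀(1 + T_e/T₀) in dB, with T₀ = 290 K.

F = 1 + T_e/T₀ = 1 + 102/290 = 1.35172
NF = 10 log₁₀(1.35172) = 1.31 dB

1.31 dB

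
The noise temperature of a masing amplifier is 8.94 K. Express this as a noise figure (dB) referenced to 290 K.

F = 1 + T_e/T₀ = 1 + 8.94/290 = 1.03083
NF = 10 log₁₀(1.03083) = 0.132 dB

0.132 dB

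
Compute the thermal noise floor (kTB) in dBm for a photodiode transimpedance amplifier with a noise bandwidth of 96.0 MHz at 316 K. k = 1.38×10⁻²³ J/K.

P_n = kTB = 1.38×10⁻²³ × 316 × 9.60×10⁷ = 4.19×10⁻¹³ W
In dBm: 10 log₁₀(4.19×10⁻¹³ / 10⁻³) = −93.8 dBm

−93.8 dBm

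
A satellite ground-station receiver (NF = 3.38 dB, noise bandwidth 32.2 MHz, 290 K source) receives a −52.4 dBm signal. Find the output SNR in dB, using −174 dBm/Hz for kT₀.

Noise floor: N = −174 + 10 log₁₀(B) + NF
10 log₁₀(3.22×10⁷) = 75.08 dB
N = −174 + 75.08 + 3.38 = −95.54 dBm
SNR = P_sig − N = −52.4 − (−95.54) = 43.14 dB → 43.1 dB

43.1 dB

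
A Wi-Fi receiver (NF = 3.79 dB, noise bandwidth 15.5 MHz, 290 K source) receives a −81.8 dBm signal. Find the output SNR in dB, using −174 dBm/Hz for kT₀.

Noise floor: N = −174 + 10 log₁₀(B) + NF
10 log₁₀(1.55×10⁷) = 71.9 dB
N = −174 + 71.9 + 3.79 = −98.31 dBm
SNR = P_sig − N = −81.8 − (−98.31) = 16.51 dB → 16.5 dB

16.5 dB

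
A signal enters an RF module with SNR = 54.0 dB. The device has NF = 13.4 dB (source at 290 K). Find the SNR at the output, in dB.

By definition F = SNR_in/SNR_out, so in dB: SNR_out = SNR_in − NF
SNR_out = 54.0 − 13.4 = 40.6 dB

40.6 dB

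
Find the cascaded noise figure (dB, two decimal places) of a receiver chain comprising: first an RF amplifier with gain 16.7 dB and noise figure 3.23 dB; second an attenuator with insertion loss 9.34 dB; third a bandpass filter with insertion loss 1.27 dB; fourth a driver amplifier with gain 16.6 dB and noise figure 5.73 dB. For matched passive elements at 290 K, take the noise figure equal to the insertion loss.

Convert to linear (a loss of L dB is a gain of −L dB): F_i = 10^(NF_i/10), G_i = 10^(G_i,dB/10)
  Stage 1: F_1 = 10^(3.23/10) = 2.104, G_1 = 10^(16.7/10) = 46.77
  Stage 2: F_2 = 10^(9.34/10) = 8.590, G_2 = 10^(−9.34/10) = 0.1164
  Stage 3: F_3 = 10^(1.27/10) = 1.340, G_3 = 10^(−1.27/10) = 0.7464
  Stage 4: F_4 = 10^(5.73/10) = 3.741, G_4 = 10^(16.6/10) = 45.71
Friis cascade:
  F = 2.104 + (8.590 − 1)/46.77 + (1.340 − 1)/5.445 + (3.741 − 1)/4.064 = 3.003
NF = 10 log₁₀(3.003) = 4.78 dB

4.78 dB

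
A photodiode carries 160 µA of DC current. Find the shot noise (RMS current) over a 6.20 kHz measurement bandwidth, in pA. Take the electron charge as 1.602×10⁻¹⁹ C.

564 pA

I_n = √(2qI·B)
2qI·B = 2 × 1.602×10⁻¹⁹ × 1.60×10⁻⁴ × 6.20×10³ = 3.18×10⁻¹⁹ A²
I_n = √(3.18×10⁻¹⁹) = 5.64×10⁻¹⁰ A = 564 pA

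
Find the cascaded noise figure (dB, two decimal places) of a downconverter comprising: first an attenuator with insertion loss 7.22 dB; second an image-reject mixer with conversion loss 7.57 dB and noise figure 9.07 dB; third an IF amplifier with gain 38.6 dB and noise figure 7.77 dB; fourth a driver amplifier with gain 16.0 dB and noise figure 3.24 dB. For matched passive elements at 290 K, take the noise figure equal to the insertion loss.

22.85 dB

Convert to linear (a loss of L dB is a gain of −L dB): F_i = 10^(NF_i/10), G_i = 10^(G_i,dB/10)
  Stage 1: F_1 = 10^(7.22/10) = 5.272, G_1 = 10^(−7.22/10) = 0.1897
  Stage 2: F_2 = 10^(9.07/10) = 8.072, G_2 = 10^(−7.57/10) = 0.1750
  Stage 3: F_3 = 10^(7.77/10) = 5.984, G_3 = 10^(38.6/10) = 7244
  Stage 4: F_4 = 10^(3.24/10) = 2.109, G_4 = 10^(16.0/10) = 39.81
Friis cascade:
  F = 5.272 + (8.072 − 1)/0.1897 + (5.984 − 1)/0.03319 + (2.109 − 1)/240.4 = 192.7
NF = 10 log₁₀(192.7) = 22.85 dB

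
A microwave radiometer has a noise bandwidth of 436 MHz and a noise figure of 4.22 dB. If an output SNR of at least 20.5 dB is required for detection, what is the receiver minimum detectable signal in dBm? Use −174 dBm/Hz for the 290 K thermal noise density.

−62.9 dBm

Sensitivity = −174 + 10 log₁₀(B) + NF + SNR_min
= −174 + 86.39 + 4.22 + 20.5
= −62.89 dBm → −62.9 dBm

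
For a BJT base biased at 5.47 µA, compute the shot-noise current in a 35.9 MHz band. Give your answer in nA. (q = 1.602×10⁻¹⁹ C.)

I_n = √(2qI·B)
2qI·B = 2 × 1.602×10⁻¹⁹ × 5.47×10⁻⁶ × 3.59×10⁷ = 6.29×10⁻¹⁷ A²
I_n = √(6.29×10⁻¹⁷) = 7.93×10⁻⁹ A = 7.93 nA

7.93 nA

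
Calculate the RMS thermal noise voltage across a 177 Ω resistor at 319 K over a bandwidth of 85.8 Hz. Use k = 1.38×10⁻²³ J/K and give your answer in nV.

16.4 nV

V_n = √(4kTRB)
4kTRB = 4 × 1.38×10⁻²³ × 319 × 1.77×10² × 8.58×10¹ = 2.67×10⁻¹⁶ V²
V_n = √(2.67×10⁻¹⁶) = 1.64×10⁻⁸ V = 16.4 nV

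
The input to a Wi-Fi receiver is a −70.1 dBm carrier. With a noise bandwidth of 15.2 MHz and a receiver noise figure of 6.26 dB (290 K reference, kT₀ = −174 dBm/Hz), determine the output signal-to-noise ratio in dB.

25.8 dB

Noise floor: N = −174 + 10 log₁₀(B) + NF
10 log₁₀(1.52×10⁷) = 71.82 dB
N = −174 + 71.82 + 6.26 = −95.92 dBm
SNR = P_sig − N = −70.1 − (−95.92) = 25.82 dB → 25.8 dB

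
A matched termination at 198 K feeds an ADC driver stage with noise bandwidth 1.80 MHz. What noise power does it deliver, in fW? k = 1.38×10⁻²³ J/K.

P_n = kTB = 1.38×10⁻²³ × 198 × 1.80×10⁶ = 4.92×10⁻¹⁵ W = 4.92 fW

4.92 fW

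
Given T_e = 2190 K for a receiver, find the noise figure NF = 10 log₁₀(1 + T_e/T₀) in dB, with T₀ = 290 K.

F = 1 + T_e/T₀ = 1 + 2190/290 = 8.55172
NF = 10 log₁₀(8.55172) = 9.32 dB

9.32 dB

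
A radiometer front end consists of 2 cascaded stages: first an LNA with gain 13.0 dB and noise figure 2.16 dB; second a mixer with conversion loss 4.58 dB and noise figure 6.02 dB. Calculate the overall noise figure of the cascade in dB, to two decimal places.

Convert to linear (a loss of L dB is a gain of −L dB): F_i = 10^(NF_i/10), G_i = 10^(G_i,dB/10)
  Stage 1: F_1 = 10^(2.16/10) = 1.644, G_1 = 10^(13.0/10) = 19.95
  Stage 2: F_2 = 10^(6.02/10) = 3.999, G_2 = 10^(−4.58/10) = 0.3483
Friis cascade:
  F = 1.644 + (3.999 − 1)/19.95 = 1.795
NF = 10 log₁₀(1.795) = 2.54 dB

2.54 dB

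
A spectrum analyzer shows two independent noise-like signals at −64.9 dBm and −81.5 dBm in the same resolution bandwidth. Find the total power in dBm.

Convert to linear, add, convert back:
P₁ = 3.24×10⁻¹⁰ W, P₂ = 7.08×10⁻¹² W
P_tot = 3.31×10⁻¹⁰ W → 10 log₁₀(P_tot / 10⁻³) = −64.8 dBm

−64.8 dBm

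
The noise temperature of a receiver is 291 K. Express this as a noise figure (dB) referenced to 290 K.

3.02 dB

F = 1 + T_e/T₀ = 1 + 291/290 = 2.00345
NF = 10 log₁₀(2.00345) = 3.02 dB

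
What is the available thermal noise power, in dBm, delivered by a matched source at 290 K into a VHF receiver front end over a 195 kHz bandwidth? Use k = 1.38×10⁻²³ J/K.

P_n = kTB = 1.38×10⁻²³ × 290 × 1.95×10⁵ = 7.80×10⁻¹⁶ W
In dBm: 10 log₁₀(7.80×10⁻¹⁶ / 10⁻³) = −121.1 dBm

−121.1 dBm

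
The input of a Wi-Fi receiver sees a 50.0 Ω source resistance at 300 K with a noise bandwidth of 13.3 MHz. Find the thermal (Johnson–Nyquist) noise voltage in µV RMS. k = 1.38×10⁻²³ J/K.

V_n = √(4kTRB)
4kTRB = 4 × 1.38×10⁻²³ × 300 × 5.00×10¹ × 1.33×10⁷ = 1.10×10⁻¹¹ V²
V_n = √(1.10×10⁻¹¹) = 3.32×10⁻⁶ V = 3.32 µV

3.32 µV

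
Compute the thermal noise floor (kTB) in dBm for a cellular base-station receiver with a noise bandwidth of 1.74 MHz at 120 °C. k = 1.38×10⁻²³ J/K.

−110.3 dBm

T = 120 °C + 273.15 = 393.15 K
P_n = kTB = 1.38×10⁻²³ × 393.15 × 1.74×10⁶ = 9.44×10⁻¹⁵ W
In dBm: 10 log₁₀(9.44×10⁻¹⁵ / 10⁻³) = −110.3 dBm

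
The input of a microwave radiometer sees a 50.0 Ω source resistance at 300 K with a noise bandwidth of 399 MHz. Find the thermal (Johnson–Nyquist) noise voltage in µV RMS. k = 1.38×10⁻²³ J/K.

V_n = √(4kTRB)
4kTRB = 4 × 1.38×10⁻²³ × 300 × 5.00×10¹ × 3.99×10⁸ = 3.30×10⁻¹⁰ V²
V_n = √(3.30×10⁻¹⁰) = 1.82×10⁻⁵ V = 18.2 µV

18.2 µV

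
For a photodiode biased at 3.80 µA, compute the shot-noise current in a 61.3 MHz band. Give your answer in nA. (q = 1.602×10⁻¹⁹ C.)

8.64 nA

I_n = √(2qI·B)
2qI·B = 2 × 1.602×10⁻¹⁹ × 3.80×10⁻⁶ × 6.13×10⁷ = 7.46×10⁻¹⁷ A²
I_n = √(7.46×10⁻¹⁷) = 8.64×10⁻⁹ A = 8.64 nA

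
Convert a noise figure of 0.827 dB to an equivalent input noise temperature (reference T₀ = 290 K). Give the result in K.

60.8 K

F = 10^(0.827/10) = 1.20976
T_e = (F − 1)·T₀ = (1.20976 − 1) × 290 = 60.8 K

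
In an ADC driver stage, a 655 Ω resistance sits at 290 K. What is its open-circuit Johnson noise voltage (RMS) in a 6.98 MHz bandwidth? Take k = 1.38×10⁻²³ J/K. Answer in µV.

V_n = √(4kTRB)
4kTRB = 4 × 1.38×10⁻²³ × 290 × 6.55×10² × 6.98×10⁶ = 7.32×10⁻¹¹ V²
V_n = √(7.32×10⁻¹¹) = 8.55×10⁻⁶ V = 8.55 µV

8.55 µV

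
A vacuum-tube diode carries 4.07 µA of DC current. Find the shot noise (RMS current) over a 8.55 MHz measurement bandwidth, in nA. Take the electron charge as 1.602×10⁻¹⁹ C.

I_n = √(2qI·B)
2qI·B = 2 × 1.602×10⁻¹⁹ × 4.07×10⁻⁶ × 8.55×10⁶ = 1.11×10⁻¹⁷ A²
I_n = √(1.11×10⁻¹⁷) = 3.34×10⁻⁹ A = 3.34 nA

3.34 nA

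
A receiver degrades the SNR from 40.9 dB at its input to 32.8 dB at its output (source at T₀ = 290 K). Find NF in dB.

NF (dB) = SNR_in(dB) − SNR_out(dB) when the source is at T₀
NF = 40.9 − 32.8 = 8.1 dB

8.1 dB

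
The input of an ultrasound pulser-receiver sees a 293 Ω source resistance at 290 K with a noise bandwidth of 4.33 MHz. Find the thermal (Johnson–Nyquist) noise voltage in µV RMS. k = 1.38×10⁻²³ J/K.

V_n = √(4kTRB)
4kTRB = 4 × 1.38×10⁻²³ × 290 × 2.93×10² × 4.33×10⁶ = 2.03×10⁻¹¹ V²
V_n = √(2.03×10⁻¹¹) = 4.51×10⁻⁶ V = 4.51 µV

4.51 µV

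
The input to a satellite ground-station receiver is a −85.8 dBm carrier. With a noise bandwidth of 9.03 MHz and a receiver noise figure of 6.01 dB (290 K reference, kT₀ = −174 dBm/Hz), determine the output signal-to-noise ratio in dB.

Noise floor: N = −174 + 10 log₁₀(B) + NF
10 log₁₀(9.03×10⁶) = 69.56 dB
N = −174 + 69.56 + 6.01 = −98.43 dBm
SNR = P_sig − N = −85.8 − (−98.43) = 12.63 dB → 12.6 dB

12.6 dB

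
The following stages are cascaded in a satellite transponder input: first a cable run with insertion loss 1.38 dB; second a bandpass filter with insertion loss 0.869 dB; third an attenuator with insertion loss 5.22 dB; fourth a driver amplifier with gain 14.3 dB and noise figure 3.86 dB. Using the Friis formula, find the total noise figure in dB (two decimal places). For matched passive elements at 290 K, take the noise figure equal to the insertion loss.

11.33 dB

Convert to linear (a loss of L dB is a gain of −L dB): F_i = 10^(NF_i/10), G_i = 10^(G_i,dB/10)
  Stage 1: F_1 = 10^(1.38/10) = 1.374, G_1 = 10^(−1.38/10) = 0.7278
  Stage 2: F_2 = 10^(0.869/10) = 1.222, G_2 = 10^(−0.869/10) = 0.8187
  Stage 3: F_3 = 10^(5.22/10) = 3.327, G_3 = 10^(−5.22/10) = 0.3006
  Stage 4: F_4 = 10^(3.86/10) = 2.432, G_4 = 10^(14.3/10) = 26.92
Friis cascade:
  F = 1.374 + (1.222 − 1)/0.7278 + (3.327 − 1)/0.5958 + (2.432 − 1)/0.1791 = 13.58
NF = 10 log₁₀(13.58) = 11.33 dB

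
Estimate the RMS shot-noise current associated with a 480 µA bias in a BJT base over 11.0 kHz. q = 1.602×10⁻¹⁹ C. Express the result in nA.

I_n = √(2qI·B)
2qI·B = 2 × 1.602×10⁻¹⁹ × 4.80×10⁻⁴ × 1.10×10⁴ = 1.69×10⁻¹⁸ A²
I_n = √(1.69×10⁻¹⁸) = 1.30×10⁻⁹ A = 1.30 nA

1.30 nA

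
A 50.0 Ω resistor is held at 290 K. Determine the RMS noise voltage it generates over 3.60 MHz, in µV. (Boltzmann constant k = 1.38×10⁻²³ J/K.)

V_n = √(4kTRB)
4kTRB = 4 × 1.38×10⁻²³ × 290 × 5.00×10¹ × 3.60×10⁶ = 2.88×10⁻¹² V²
V_n = √(2.88×10⁻¹²) = 1.70×10⁻⁶ V = 1.70 µV

1.70 µV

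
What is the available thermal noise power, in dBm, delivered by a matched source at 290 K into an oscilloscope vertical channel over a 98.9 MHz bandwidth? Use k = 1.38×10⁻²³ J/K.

P_n = kTB = 1.38×10⁻²³ × 290 × 9.89×10⁷ = 3.96×10⁻¹³ W
In dBm: 10 log₁₀(3.96×10⁻¹³ / 10⁻³) = −94.0 dBm

−94.0 dBm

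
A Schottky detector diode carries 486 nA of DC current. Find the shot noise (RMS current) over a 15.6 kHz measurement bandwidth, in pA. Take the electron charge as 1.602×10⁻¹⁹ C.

I_n = √(2qI·B)
2qI·B = 2 × 1.602×10⁻¹⁹ × 4.86×10⁻⁷ × 1.56×10⁴ = 2.43×10⁻²¹ A²
I_n = √(2.43×10⁻²¹) = 4.93×10⁻¹¹ A = 49.3 pA

49.3 pA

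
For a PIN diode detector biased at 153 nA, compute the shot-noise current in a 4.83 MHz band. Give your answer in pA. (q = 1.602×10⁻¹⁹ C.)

487 pA

I_n = √(2qI·B)
2qI·B = 2 × 1.602×10⁻¹⁹ × 1.53×10⁻⁷ × 4.83×10⁶ = 2.37×10⁻¹⁹ A²
I_n = √(2.37×10⁻¹⁹) = 4.87×10⁻¹⁰ A = 487 pA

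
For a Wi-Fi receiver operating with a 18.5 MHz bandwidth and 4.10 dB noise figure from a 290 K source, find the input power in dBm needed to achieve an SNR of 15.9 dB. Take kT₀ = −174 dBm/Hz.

Sensitivity = −174 + 10 log₁₀(B) + NF + SNR_min
= −174 + 72.67 + 4.10 + 15.9
= −81.33 dBm → −81.3 dBm

−81.3 dBm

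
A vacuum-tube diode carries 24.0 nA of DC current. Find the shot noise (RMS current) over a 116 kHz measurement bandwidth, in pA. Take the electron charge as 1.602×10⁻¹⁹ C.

29.9 pA

I_n = √(2qI·B)
2qI·B = 2 × 1.602×10⁻¹⁹ × 2.40×10⁻⁸ × 1.16×10⁵ = 8.92×10⁻²² A²
I_n = √(8.92×10⁻²²) = 2.99×10⁻¹¹ A = 29.9 pA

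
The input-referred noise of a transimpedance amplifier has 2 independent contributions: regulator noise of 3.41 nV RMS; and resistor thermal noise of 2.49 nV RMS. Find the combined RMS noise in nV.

Uncorrelated sources add in power (mean-square): V_tot = √(ΣV_i²)
V_tot = √[(3.41×10⁻⁹)² + (2.49×10⁻⁹)²] = 4.22×10⁻⁹ V = 4.22 nV

4.22 nV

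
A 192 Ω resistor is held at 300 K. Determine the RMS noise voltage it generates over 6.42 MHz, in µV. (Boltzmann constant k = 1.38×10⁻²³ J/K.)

4.52 µV

V_n = √(4kTRB)
4kTRB = 4 × 1.38×10⁻²³ × 300 × 1.92×10² × 6.42×10⁶ = 2.04×10⁻¹¹ V²
V_n = √(2.04×10⁻¹¹) = 4.52×10⁻⁶ V = 4.52 µV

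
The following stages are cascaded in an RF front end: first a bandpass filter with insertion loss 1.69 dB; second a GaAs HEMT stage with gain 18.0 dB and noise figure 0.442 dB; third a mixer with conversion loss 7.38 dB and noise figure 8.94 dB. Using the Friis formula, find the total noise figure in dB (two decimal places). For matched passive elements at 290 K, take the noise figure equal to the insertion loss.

Convert to linear (a loss of L dB is a gain of −L dB): F_i = 10^(NF_i/10), G_i = 10^(G_i,dB/10)
  Stage 1: F_1 = 10^(1.69/10) = 1.476, G_1 = 10^(−1.69/10) = 0.6776
  Stage 2: F_2 = 10^(0.442/10) = 1.107, G_2 = 10^(18.0/10) = 63.10
  Stage 3: F_3 = 10^(8.94/10) = 7.834, G_3 = 10^(−7.38/10) = 0.1828
Friis cascade:
  F = 1.476 + (1.107 − 1)/0.6776 + (7.834 − 1)/42.76 = 1.794
NF = 10 log₁₀(1.794) = 2.54 dB

2.54 dB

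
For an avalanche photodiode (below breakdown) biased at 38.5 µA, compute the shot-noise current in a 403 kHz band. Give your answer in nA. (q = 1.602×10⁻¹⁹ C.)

2.23 nA

I_n = √(2qI·B)
2qI·B = 2 × 1.602×10⁻¹⁹ × 3.85×10⁻⁵ × 4.03×10⁵ = 4.97×10⁻¹⁸ A²
I_n = √(4.97×10⁻¹⁸) = 2.23×10⁻⁹ A = 2.23 nA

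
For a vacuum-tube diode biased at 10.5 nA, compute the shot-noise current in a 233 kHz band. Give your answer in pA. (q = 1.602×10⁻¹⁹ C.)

I_n = √(2qI·B)
2qI·B = 2 × 1.602×10⁻¹⁹ × 1.05×10⁻⁸ × 2.33×10⁵ = 7.84×10⁻²² A²
I_n = √(7.84×10⁻²²) = 2.80×10⁻¹¹ A = 28.0 pA

28.0 pA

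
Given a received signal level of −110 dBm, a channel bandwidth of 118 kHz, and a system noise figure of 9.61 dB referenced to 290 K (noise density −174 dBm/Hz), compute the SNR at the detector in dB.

3.7 dB

Noise floor: N = −174 + 10 log₁₀(B) + NF
10 log₁₀(1.18×10⁵) = 50.72 dB
N = −174 + 50.72 + 9.61 = −113.67 dBm
SNR = P_sig − N = −110 − (−113.67) = 3.67 dB → 3.7 dB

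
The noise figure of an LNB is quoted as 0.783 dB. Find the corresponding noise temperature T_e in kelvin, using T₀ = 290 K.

F = 10^(0.783/10) = 1.19757
T_e = (F − 1)·T₀ = (1.19757 − 1) × 290 = 57.3 K

57.3 K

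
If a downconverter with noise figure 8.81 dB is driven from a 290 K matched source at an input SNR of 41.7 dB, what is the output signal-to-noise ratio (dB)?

32.89 dB

By definition F = SNR_in/SNR_out, so in dB: SNR_out = SNR_in − NF
SNR_out = 41.7 − 8.81 = 32.89 dB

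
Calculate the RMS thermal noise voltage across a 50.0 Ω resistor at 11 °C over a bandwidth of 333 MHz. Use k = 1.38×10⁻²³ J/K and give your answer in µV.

T = 11 °C + 273.15 = 284.15 K
V_n = √(4kTRB)
4kTRB = 4 × 1.38×10⁻²³ × 284.15 × 5.00×10¹ × 3.33×10⁸ = 2.61×10⁻¹⁰ V²
V_n = √(2.61×10⁻¹⁰) = 1.62×10⁻⁵ V = 16.2 µV

16.2 µV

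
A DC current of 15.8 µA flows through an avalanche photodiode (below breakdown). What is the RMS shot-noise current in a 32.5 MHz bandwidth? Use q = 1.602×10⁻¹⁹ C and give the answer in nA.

I_n = √(2qI·B)
2qI·B = 2 × 1.602×10⁻¹⁹ × 1.58×10⁻⁵ × 3.25×10⁷ = 1.65×10⁻¹⁶ A²
I_n = √(1.65×10⁻¹⁶) = 1.28×10⁻⁸ A = 12.8 nA

12.8 nA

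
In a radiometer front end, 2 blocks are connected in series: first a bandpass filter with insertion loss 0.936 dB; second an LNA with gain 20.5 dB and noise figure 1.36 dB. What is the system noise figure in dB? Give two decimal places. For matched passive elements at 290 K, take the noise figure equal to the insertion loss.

Convert to linear (a loss of L dB is a gain of −L dB): F_i = 10^(NF_i/10), G_i = 10^(G_i,dB/10)
  Stage 1: F_1 = 10^(0.936/10) = 1.241, G_1 = 10^(−0.936/10) = 0.8061
  Stage 2: F_2 = 10^(1.36/10) = 1.368, G_2 = 10^(20.5/10) = 112.2
Friis cascade:
  F = 1.241 + (1.368 − 1)/0.8061 = 1.697
NF = 10 log₁₀(1.697) = 2.30 dB

2.30 dB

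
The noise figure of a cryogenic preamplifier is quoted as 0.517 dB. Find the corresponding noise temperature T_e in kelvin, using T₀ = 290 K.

F = 10^(0.517/10) = 1.12642
T_e = (F − 1)·T₀ = (1.12642 − 1) × 290 = 36.7 K

36.7 K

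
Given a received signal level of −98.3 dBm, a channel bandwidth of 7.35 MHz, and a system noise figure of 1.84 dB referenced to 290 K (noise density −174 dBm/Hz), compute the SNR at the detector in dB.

5.2 dB

Noise floor: N = −174 + 10 log₁₀(B) + NF
10 log₁₀(7.35×10⁶) = 68.66 dB
N = −174 + 68.66 + 1.84 = −103.50 dBm
SNR = P_sig − N = −98.3 − (−103.50) = 5.20 dB → 5.2 dB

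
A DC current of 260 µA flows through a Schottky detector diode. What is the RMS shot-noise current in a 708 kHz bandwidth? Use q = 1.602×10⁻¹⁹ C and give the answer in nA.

I_n = √(2qI·B)
2qI·B = 2 × 1.602×10⁻¹⁹ × 2.60×10⁻⁴ × 7.08×10⁵ = 5.90×10⁻¹⁷ A²
I_n = √(5.90×10⁻¹⁷) = 7.68×10⁻⁹ A = 7.68 nA

7.68 nA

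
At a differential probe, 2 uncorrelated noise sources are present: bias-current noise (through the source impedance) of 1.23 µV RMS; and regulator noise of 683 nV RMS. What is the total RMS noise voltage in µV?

Uncorrelated sources add in power (mean-square): V_tot = √(ΣV_i²)
V_tot = √[(1.23×10⁻⁶)² + (6.83×10⁻⁷)²] = 1.41×10⁻⁶ V = 1.41 µV

1.41 µV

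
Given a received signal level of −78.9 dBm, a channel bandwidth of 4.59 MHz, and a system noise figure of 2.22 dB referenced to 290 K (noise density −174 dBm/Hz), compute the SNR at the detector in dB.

Noise floor: N = −174 + 10 log₁₀(B) + NF
10 log₁₀(4.59×10⁶) = 66.62 dB
N = −174 + 66.62 + 2.22 = −105.16 dBm
SNR = P_sig − N = −78.9 − (−105.16) = 26.26 dB → 26.3 dB

26.3 dB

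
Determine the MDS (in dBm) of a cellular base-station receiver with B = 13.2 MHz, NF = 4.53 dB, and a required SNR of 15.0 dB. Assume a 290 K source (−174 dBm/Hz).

Sensitivity = −174 + 10 log₁₀(B) + NF + SNR_min
= −174 + 71.21 + 4.53 + 15.0
= −83.26 dBm → −83.3 dBm

−83.3 dBm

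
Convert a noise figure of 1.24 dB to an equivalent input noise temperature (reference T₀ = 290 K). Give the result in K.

F = 10^(1.24/10) = 1.33045
T_e = (F − 1)·T₀ = (1.33045 − 1) × 290 = 95.8 K

95.8 K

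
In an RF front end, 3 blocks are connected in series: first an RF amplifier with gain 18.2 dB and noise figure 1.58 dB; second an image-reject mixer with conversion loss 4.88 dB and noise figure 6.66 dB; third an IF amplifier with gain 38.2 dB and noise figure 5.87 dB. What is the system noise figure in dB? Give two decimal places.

2.11 dB

Convert to linear (a loss of L dB is a gain of −L dB): F_i = 10^(NF_i/10), G_i = 10^(G_i,dB/10)
  Stage 1: F_1 = 10^(1.58/10) = 1.439, G_1 = 10^(18.2/10) = 66.07
  Stage 2: F_2 = 10^(6.66/10) = 4.634, G_2 = 10^(−4.88/10) = 0.3251
  Stage 3: F_3 = 10^(5.87/10) = 3.864, G_3 = 10^(38.2/10) = 6607
Friis cascade:
  F = 1.439 + (4.634 − 1)/66.07 + (3.864 − 1)/21.48 = 1.627
NF = 10 log₁₀(1.627) = 2.11 dB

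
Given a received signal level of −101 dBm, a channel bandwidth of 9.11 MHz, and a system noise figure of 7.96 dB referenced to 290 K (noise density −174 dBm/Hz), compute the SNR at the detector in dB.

Noise floor: N = −174 + 10 log₁₀(B) + NF
10 log₁₀(9.11×10⁶) = 69.6 dB
N = −174 + 69.6 + 7.96 = −96.44 dBm
SNR = P_sig − N = −101 − (−96.44) = −4.56 dB → −4.6 dB

−4.6 dB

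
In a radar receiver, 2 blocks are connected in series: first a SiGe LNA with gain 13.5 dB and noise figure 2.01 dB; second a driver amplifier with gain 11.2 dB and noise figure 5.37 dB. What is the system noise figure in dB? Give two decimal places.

Convert to linear (a loss of L dB is a gain of −L dB): F_i = 10^(NF_i/10), G_i = 10^(G_i,dB/10)
  Stage 1: F_1 = 10^(2.01/10) = 1.589, G_1 = 10^(13.5/10) = 22.39
  Stage 2: F_2 = 10^(5.37/10) = 3.443, G_2 = 10^(11.2/10) = 13.18
Friis cascade:
  F = 1.589 + (3.443 − 1)/22.39 = 1.698
NF = 10 log₁₀(1.698) = 2.30 dB

2.30 dB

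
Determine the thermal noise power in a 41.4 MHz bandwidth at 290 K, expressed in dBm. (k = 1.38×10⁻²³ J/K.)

−97.8 dBm

P_n = kTB = 1.38×10⁻²³ × 290 × 4.14×10⁷ = 1.66×10⁻¹³ W
In dBm: 10 log₁₀(1.66×10⁻¹³ / 10⁻³) = −97.8 dBm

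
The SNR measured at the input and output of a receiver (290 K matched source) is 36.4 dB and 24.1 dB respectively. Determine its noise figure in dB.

NF (dB) = SNR_in(dB) − SNR_out(dB) when the source is at T₀
NF = 36.4 − 24.1 = 12.3 dB

12.3 dB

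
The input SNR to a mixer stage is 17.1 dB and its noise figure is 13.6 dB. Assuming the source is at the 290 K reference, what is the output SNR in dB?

By definition F = SNR_in/SNR_out, so in dB: SNR_out = SNR_in − NF
SNR_out = 17.1 − 13.6 = 3.5 dB

3.5 dB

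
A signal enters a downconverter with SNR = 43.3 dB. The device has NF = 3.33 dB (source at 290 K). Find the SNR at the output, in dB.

By definition F = SNR_in/SNR_out, so in dB: SNR_out = SNR_in − NF
SNR_out = 43.3 − 3.33 = 39.97 dB

39.97 dB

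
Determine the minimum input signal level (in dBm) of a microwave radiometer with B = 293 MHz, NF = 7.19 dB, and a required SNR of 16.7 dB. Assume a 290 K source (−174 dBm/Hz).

−65.4 dBm

Sensitivity = −174 + 10 log₁₀(B) + NF + SNR_min
= −174 + 84.67 + 7.19 + 16.7
= −65.44 dBm → −65.4 dBm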